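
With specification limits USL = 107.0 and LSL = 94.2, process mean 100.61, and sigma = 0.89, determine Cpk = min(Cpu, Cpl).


Cpu = (USL - mean) / (3*sigma) = (107.0 - 100.61) / (3*0.89) = 2.3933
Cpl = (mean - LSL) / (3*sigma) = (100.61 - 94.2) / (3*0.89) = 2.4007
Cpk = min(Cpu, Cpl) = 2.3933

2.3933


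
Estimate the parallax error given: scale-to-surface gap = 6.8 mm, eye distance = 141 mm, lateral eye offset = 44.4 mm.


error = h * offset / d
= 6.8 * 44.4 / 141
= 2.1413

2.1413


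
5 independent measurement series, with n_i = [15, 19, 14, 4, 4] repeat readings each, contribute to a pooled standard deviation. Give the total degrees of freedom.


nu = sum_i (n_i - 1)
nu = ((15 - 1) + (19 - 1) + (14 - 1) + (4 - 1) + (4 - 1))
nu = 14 + 18 + 13 + 3 + 3
nu = 51

51


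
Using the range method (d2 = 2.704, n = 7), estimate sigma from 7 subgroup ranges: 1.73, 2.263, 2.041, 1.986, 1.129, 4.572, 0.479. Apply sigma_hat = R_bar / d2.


R_bar = (1.73 + 2.263 + 2.041 + 1.986 + 1.129 + 4.572 + 0.479) / 7
R_bar = 14.2 / 7 = 2.0285714
sigma_hat = R_bar / d2 = 2.0285714 / 2.704 = 0.7502

0.7502


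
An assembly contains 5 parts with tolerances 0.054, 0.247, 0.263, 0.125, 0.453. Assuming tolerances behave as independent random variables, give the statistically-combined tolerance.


RSS = sqrt(0.054^2 + 0.247^2 + 0.263^2 + 0.125^2 + 0.453^2)
= sqrt(0.353928)
= 0.5949

0.5949


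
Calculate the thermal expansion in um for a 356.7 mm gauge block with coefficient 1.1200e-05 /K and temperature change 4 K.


dL = L * alpha * dT
= 356.7 * 1.1200e-05 * 4
= 0.0159802 mm
dL_um = 0.0159802 * 1000 = 15.9802 um

15.9802


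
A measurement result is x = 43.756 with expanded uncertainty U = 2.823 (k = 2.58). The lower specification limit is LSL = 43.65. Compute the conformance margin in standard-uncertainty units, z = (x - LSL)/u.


u = U / k = 2.823 / 2.58 = 1.094186
margin = |LSL - x| = |43.65 - 43.756| = 0.106
z = margin / u = 0.106 / 1.094186
z = 0.0969

0.0969


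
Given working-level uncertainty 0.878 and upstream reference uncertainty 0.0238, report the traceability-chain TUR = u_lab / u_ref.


TUR = u_lab / u_ref
= 0.878 / 0.0238
= 36.8908

36.8908


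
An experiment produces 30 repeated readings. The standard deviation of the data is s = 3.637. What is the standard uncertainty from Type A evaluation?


u_A = s / sqrt(n)
u_A = 3.637 / sqrt(30)
u_A = 3.637 / 5.4772256
u_A = 0.6640

0.6640


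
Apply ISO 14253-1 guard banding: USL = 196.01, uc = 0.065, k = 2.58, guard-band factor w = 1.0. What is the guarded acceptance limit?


U = k * uc = 2.58 * 0.065 = 0.1677
guard band g = w * U = 1.0 * 0.1677 = 0.1677
AL = USL - g = 196.01 - 0.1677
AL = 195.8423

195.8423


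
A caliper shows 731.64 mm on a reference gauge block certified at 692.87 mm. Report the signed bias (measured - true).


Systematic error = measured - true
= 731.64 - 692.87
= 38.7700

38.7700


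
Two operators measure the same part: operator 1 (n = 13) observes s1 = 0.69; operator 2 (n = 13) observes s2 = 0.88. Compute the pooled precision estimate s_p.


s_p = sqrt(((n1-1)*s1^2 + (n2-1)*s2^2) / (n1+n2-2))
numerator = (13-1)*0.69^2 + (13-1)*0.88^2 = 5.7132 + 9.2928 = 15.006
denominator = 13 + 13 - 2 = 24
s_p^2 = 15.006 / 24 = 0.62525
s_p = sqrt(0.62525) = 0.7907

0.7907


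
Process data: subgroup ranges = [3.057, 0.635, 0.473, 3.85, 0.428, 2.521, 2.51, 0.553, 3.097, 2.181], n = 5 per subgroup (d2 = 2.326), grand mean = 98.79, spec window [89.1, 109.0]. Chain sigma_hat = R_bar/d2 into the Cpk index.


R_bar = (3.057 + 0.635 + 0.473 + 3.85 + 0.428 + 2.521 + 2.51 + 0.553 + 3.097 + 2.181) / 10 = 1.9305
sigma = R_bar / d2 = 1.9305 / 2.326 = 0.82996561
Cp = (USL - LSL)/(6*sigma) = (109.0 - 89.1)/(6*0.82996561) = 3.9961
Cpu = (109.0 - 98.79)/(3*0.82996561) = 4.1006
Cpl = (98.79 - 89.1)/(3*0.82996561) = 3.8917
Cpk = min(Cpu, Cpl) = 3.8917

3.8917


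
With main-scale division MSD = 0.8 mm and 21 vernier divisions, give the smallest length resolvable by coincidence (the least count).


LC = MSD / n_div
= 0.8 / 21
= 0.0381

0.0381


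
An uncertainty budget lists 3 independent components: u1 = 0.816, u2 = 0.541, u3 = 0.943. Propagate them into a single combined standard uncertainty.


uc = sqrt(0.816^2 + 0.541^2 + 0.943^2)
uc = sqrt(1.847786)
uc = 1.3593

1.3593


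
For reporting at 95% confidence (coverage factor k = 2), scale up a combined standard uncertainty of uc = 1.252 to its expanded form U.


U = k * uc
U = 2 * 1.252
U = 2.5040

2.5040


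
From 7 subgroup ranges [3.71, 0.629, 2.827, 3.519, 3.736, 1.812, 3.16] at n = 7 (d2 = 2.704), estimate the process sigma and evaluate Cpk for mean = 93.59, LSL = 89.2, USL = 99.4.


R_bar = (3.71 + 0.629 + 2.827 + 3.519 + 3.736 + 1.812 + 3.16) / 7 = 2.7704286
sigma = R_bar / d2 = 2.7704286 / 2.704 = 1.0245668
Cp = (USL - LSL)/(6*sigma) = (99.4 - 89.2)/(6*1.0245668) = 1.6592
Cpu = (99.4 - 93.59)/(3*1.0245668) = 1.8902
Cpl = (93.59 - 89.2)/(3*1.0245668) = 1.4282
Cpk = min(Cpu, Cpl) = 1.4282

1.4282


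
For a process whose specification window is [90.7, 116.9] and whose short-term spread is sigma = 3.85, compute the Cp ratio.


Cp = (USL - LSL) / (6 * sigma)
= (116.9 - 90.7) / (6 * 3.85)
= 26.2000 / 23.1000
= 1.1342

1.1342


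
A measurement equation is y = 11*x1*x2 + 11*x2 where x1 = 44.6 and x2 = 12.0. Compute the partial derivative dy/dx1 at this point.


y = 11*x1*x2 + 11*x2
dy/dx1 = 11*x2
Evaluate at x2 = 12.0: c1 = 11 * 12.0
c1 = 132.0000

132.0000


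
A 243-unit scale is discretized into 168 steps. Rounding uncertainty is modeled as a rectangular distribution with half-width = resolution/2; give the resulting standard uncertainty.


resolution = range / divisions
resolution = 243 / 168 = 1.4464286
u_res = resolution / (2*sqrt(3))
u_res = 1.4464286 / 3.4641016
u_res = 0.4175

0.4175


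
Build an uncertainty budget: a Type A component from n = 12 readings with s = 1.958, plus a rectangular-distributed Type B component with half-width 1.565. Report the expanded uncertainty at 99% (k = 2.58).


u_A = s / sqrt(n) = 1.958 / sqrt(12) = 0.56522591
u_B = half_width / sqrt(3) = 1.565 / sqrt(3) = 0.90355317
uc = sqrt(u_A^2 + u_B^2) = sqrt(0.56522591^2 + 0.90355317^2) = 1.0657808
U = k * uc = 2.58 * 1.0657808
U = 2.7497

2.7497


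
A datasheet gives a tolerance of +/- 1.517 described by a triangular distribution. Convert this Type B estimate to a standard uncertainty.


u_B = half_width / sqrt(6)
u_B = 1.517 / 2.4494897
u_B = 0.6193

0.6193


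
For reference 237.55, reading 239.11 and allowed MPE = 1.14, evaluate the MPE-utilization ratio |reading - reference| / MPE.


e = indication - reference = 239.11 - 237.55 = 1.5600
|e| = 1.5600
ratio = |e| / MPE = 1.5600 / 1.14
ratio = 1.3684

1.3684


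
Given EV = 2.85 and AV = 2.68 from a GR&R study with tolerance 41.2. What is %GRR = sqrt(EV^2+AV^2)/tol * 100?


GRR = sqrt(EV^2 + AV^2) = sqrt(2.85^2 + 2.68^2) = 3.9121477
%GRR = GRR / tol * 100 = 3.9121477 / 41.2 * 100
%GRR = 9.4955

9.4955


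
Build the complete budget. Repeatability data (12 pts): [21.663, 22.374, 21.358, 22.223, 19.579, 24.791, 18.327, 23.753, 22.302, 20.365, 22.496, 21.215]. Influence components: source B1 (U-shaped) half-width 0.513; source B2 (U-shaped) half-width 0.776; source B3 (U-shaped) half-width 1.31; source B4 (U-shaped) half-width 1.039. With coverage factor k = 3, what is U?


mean = (21.663 + 22.374 + 21.358 + 22.223 + 19.579 + 24.791 + 18.327 + 23.753 + 22.302 + 20.365 + 22.496 + 21.215) / 12 = 21.70383333
s = sqrt(sum((x - mean)^2)/(n-1)) = 1.7452349
u_A = s / sqrt(n) = 1.7452349 / sqrt(12) = 0.50380592
u_B1 = 0.513 / sqrt(2) = 0.36274578
u_B2 = 0.776 / sqrt(2) = 0.54871486
u_B3 = 1.31 / sqrt(2) = 0.92630988
u_B4 = 1.039 / sqrt(2) = 0.73468395
uc = sqrt(0.50380592^2 + 0.36274578^2 + 0.54871486^2 + 0.92630988^2 + 0.73468395^2) = 1.4437117
U = k * uc = 3 * 1.4437117
U = 4.3311

4.3311


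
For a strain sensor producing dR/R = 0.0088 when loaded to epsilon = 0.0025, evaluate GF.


GF = (dR/R) / epsilon
= 0.0088 / 0.0025
= 3.5200

3.5200


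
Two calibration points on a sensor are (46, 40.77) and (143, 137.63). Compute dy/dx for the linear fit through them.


slope = (y2 - y1) / (x2 - x1)
= (137.63 - 40.77) / (143 - 46)
= 96.8600 / 97
= 0.9986

0.9986


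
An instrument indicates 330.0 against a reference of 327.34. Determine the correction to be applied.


Correction = standard - reading
= 327.34 - 330.0
= -2.6600

-2.6600


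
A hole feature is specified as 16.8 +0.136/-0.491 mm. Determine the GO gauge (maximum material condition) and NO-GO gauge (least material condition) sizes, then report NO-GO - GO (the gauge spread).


GO = nominal - lower_tol (smallest hole = maximum material condition)
GO = 16.8 - 0.491 = 16.309
NO-GO = nominal + upper_tol (largest hole = least material condition)
NO-GO = 16.8 + 0.136 = 16.936
spread = NO-GO - GO = 16.936 - 16.309 = 0.6270

0.6270


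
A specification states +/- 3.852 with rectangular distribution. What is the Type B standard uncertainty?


u_B = half_width / sqrt(3)
u_B = 3.852 / 1.7320508
u_B = 2.2240

2.2240


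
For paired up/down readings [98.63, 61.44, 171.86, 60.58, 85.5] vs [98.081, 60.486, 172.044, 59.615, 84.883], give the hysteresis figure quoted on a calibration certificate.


|98.63 - 98.081| = 0.5490
|61.44 - 60.486| = 0.9540
|171.86 - 172.044| = 0.1840
|60.58 - 59.615| = 0.9650
|85.5 - 84.883| = 0.6170
hysteresis = max(diffs) = 0.9650

0.9650


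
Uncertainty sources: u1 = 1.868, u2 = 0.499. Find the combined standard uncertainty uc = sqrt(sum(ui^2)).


uc = sqrt(1.868^2 + 0.499^2)
uc = sqrt(3.738425)
uc = 1.9335

1.9335


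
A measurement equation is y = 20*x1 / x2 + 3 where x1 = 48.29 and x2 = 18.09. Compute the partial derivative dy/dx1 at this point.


y = 20*x1 / x2 + 3
dy/dx1 = 20/x2
Evaluate at x2 = 18.09: c1 = 20 / 18.09
c1 = 1.1056

1.1056


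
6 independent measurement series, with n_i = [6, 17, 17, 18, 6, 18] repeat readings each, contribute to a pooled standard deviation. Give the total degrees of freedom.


nu = sum_i (n_i - 1)
nu = ((6 - 1) + (17 - 1) + (17 - 1) + (18 - 1) + (6 - 1) + (18 - 1))
nu = 5 + 16 + 16 + 17 + 5 + 17
nu = 76

76


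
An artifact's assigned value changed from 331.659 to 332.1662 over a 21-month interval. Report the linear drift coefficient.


rate = (v2 - v1) / months
= (332.1662 - 331.659) / 21
= 0.5072 / 21
= 0.0242

0.0242


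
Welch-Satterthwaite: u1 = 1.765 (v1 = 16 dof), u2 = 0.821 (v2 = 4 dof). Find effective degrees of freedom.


uc = sqrt(u1^2 + u2^2) = sqrt(1.765^2 + 0.821^2) = 1.9466037
v_eff = uc^4 / (u1^4/v1 + u2^4/v2)
= 1.9466037^4 / (1.765^4/16 + 0.821^4/4)
= 14.358537 / 0.72012199
v_eff = 19.9390

19.9390


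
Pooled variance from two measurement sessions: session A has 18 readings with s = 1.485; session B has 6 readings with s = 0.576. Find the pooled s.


s_p = sqrt(((n1-1)*s1^2 + (n2-1)*s2^2) / (n1+n2-2))
numerator = (18-1)*1.485^2 + (6-1)*0.576^2 = 37.488825 + 1.65888 = 39.147705
denominator = 18 + 6 - 2 = 22
s_p^2 = 39.147705 / 22 = 1.7794411
s_p = sqrt(1.7794411) = 1.3340

1.3340


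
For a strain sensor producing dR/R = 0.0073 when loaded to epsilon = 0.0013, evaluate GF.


GF = (dR/R) / epsilon
= 0.0073 / 0.0013
= 5.6154

5.6154


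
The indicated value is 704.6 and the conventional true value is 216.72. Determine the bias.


Systematic error = measured - true
= 704.6 - 216.72
= 487.8800

487.8800


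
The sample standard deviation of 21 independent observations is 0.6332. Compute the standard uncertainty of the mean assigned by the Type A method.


u_A = s / sqrt(n)
u_A = 0.6332 / sqrt(21)
u_A = 0.6332 / 4.5825757
u_A = 0.1382

0.1382


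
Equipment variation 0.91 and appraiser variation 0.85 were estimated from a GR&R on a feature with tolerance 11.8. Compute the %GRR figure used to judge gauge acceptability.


GRR = sqrt(EV^2 + AV^2) = sqrt(0.91^2 + 0.85^2) = 1.2452309
%GRR = GRR / tol * 100 = 1.2452309 / 11.8 * 100
%GRR = 10.5528

10.5528


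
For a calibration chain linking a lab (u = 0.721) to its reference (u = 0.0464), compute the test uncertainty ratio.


TUR = u_lab / u_ref
= 0.721 / 0.0464
= 15.5388

15.5388


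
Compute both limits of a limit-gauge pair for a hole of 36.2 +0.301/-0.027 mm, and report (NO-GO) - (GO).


GO = nominal - lower_tol (smallest hole = maximum material condition)
GO = 36.2 - 0.027 = 36.173
NO-GO = nominal + upper_tol (largest hole = least material condition)
NO-GO = 36.2 + 0.301 = 36.501
spread = NO-GO - GO = 36.501 - 36.173 = 0.3280

0.3280


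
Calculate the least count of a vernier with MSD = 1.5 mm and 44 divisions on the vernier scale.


LC = MSD / n_div
= 1.5 / 44
= 0.0341

0.0341


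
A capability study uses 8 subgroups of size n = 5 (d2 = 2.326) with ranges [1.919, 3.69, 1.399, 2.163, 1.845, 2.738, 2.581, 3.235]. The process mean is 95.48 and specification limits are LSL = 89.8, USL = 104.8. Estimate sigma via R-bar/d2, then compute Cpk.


R_bar = (1.919 + 3.69 + 1.399 + 2.163 + 1.845 + 2.738 + 2.581 + 3.235) / 8 = 2.44625
sigma = R_bar / d2 = 2.44625 / 2.326 = 1.0516982
Cp = (USL - LSL)/(6*sigma) = (104.8 - 89.8)/(6*1.0516982) = 2.3771
Cpu = (104.8 - 95.48)/(3*1.0516982) = 2.9540
Cpl = (95.48 - 89.8)/(3*1.0516982) = 1.8003
Cpk = min(Cpu, Cpl) = 1.8003

1.8003


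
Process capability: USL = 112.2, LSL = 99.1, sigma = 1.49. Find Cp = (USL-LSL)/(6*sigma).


Cp = (USL - LSL) / (6 * sigma)
= (112.2 - 99.1) / (6 * 1.49)
= 13.1000 / 8.9400
= 1.4653

1.4653


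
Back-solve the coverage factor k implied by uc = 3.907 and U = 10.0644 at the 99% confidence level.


k = U / uc
k = 10.0644 / 3.907
k = 2.576

2.576


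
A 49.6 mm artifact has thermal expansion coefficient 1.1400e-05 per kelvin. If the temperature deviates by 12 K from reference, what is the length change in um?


dL = L * alpha * dT
= 49.6 * 1.1400e-05 * 12
= 0.0067853 mm
dL_um = 0.0067853 * 1000 = 6.7853 um

6.7853


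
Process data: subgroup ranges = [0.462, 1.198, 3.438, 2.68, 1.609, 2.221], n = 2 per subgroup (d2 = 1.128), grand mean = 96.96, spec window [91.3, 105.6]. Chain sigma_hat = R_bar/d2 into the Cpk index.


R_bar = (0.462 + 1.198 + 3.438 + 2.68 + 1.609 + 2.221) / 6 = 1.9346667
sigma = R_bar / d2 = 1.9346667 / 1.128 = 1.7151301
Cp = (USL - LSL)/(6*sigma) = (105.6 - 91.3)/(6*1.7151301) = 1.3896
Cpu = (105.6 - 96.96)/(3*1.7151301) = 1.6792
Cpl = (96.96 - 91.3)/(3*1.7151301) = 1.1000
Cpk = min(Cpu, Cpl) = 1.1000

1.1000


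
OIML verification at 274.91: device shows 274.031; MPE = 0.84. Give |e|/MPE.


e = indication - reference = 274.031 - 274.91 = -0.8790
|e| = 0.8790
ratio = |e| / MPE = 0.8790 / 0.84
ratio = 1.0464

1.0464


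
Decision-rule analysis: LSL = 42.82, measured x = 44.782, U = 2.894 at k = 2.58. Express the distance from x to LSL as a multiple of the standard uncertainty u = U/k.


u = U / k = 2.894 / 2.58 = 1.1217054
margin = |LSL - x| = |42.82 - 44.782| = 1.962
z = margin / u = 1.962 / 1.1217054
z = 1.7491

1.7491


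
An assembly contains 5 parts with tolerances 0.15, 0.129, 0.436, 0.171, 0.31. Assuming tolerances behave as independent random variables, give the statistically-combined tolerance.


RSS = sqrt(0.15^2 + 0.129^2 + 0.436^2 + 0.171^2 + 0.31^2)
= sqrt(0.354578)
= 0.5955

0.5955


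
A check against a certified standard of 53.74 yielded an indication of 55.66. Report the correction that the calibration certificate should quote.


Correction = standard - reading
= 53.74 - 55.66
= -1.9200

-1.9200


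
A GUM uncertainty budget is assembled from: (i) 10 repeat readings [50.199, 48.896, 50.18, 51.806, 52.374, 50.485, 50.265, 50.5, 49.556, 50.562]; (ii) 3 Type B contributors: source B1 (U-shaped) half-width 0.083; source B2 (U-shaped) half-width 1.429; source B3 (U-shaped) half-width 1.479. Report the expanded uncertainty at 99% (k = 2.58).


mean = (50.199 + 48.896 + 50.18 + 51.806 + 52.374 + 50.485 + 50.265 + 50.5 + 49.556 + 50.562) / 10 = 50.4823
s = sqrt(sum((x - mean)^2)/(n-1)) = 0.99613844
u_A = s / sqrt(n) = 0.99613844 / sqrt(10) = 0.31500663
u_B1 = 0.083 / sqrt(2) = 0.058689863
u_B2 = 1.429 / sqrt(2) = 1.0104556
u_B3 = 1.479 / sqrt(2) = 1.0458109
uc = sqrt(0.31500663^2 + 0.058689863^2 + 1.0104556^2 + 1.0458109^2) = 1.4890986
U = k * uc = 2.58 * 1.4890986
U = 3.8419

3.8419


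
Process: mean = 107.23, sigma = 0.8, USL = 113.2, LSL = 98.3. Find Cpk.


Cpu = (USL - mean) / (3*sigma) = (113.2 - 107.23) / (3*0.8) = 2.4875
Cpl = (mean - LSL) / (3*sigma) = (107.23 - 98.3) / (3*0.8) = 3.7208
Cpk = min(Cpu, Cpl) = 2.4875

2.4875


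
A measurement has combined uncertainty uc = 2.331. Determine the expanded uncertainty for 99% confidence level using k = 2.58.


U = k * uc
U = 2.58 * 2.331
U = 6.0140

6.0140


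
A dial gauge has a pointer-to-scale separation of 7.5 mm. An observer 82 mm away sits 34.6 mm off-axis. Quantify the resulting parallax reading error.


error = h * offset / d
= 7.5 * 34.6 / 82
= 3.1646

3.1646


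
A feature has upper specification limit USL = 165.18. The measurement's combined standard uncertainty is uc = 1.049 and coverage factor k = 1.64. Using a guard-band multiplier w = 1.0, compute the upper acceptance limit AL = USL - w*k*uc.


U = k * uc = 1.64 * 1.049 = 1.72036
guard band g = w * U = 1.0 * 1.72036 = 1.72036
AL = USL - g = 165.18 - 1.72036
AL = 163.4596

163.4596


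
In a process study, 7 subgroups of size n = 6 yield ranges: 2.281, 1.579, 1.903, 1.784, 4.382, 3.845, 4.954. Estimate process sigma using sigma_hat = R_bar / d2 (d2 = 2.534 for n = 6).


R_bar = (2.281 + 1.579 + 1.903 + 1.784 + 4.382 + 3.845 + 4.954) / 7
R_bar = 20.728 / 7 = 2.9611429
sigma_hat = R_bar / d2 = 2.9611429 / 2.534 = 1.1686

1.1686


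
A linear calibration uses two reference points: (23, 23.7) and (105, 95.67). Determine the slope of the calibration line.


slope = (y2 - y1) / (x2 - x1)
= (95.67 - 23.7) / (105 - 23)
= 71.9700 / 82
= 0.8777

0.8777


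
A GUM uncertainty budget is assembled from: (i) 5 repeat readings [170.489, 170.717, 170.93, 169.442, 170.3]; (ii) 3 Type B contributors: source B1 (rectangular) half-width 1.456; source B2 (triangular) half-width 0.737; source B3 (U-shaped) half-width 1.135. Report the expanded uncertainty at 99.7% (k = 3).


mean = (170.489 + 170.717 + 170.93 + 169.442 + 170.3) / 5 = 170.3756
s = sqrt(sum((x - mean)^2)/(n-1)) = 0.57317039
u_A = s / sqrt(n) = 0.57317039 / sqrt(5) = 0.25632959
u_B1 = 1.456 / sqrt(3) = 0.84062199
u_B2 = 0.737 / sqrt(6) = 0.30087899
u_B3 = 1.135 / sqrt(2) = 0.8025662
uc = sqrt(0.25632959^2 + 0.84062199^2 + 0.30087899^2 + 0.8025662^2) = 1.2275956
U = k * uc = 3 * 1.2275956
U = 3.6828

3.6828


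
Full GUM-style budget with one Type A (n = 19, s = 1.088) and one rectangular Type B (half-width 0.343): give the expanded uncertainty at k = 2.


u_A = s / sqrt(n) = 1.088 / sqrt(19) = 0.24960432
u_B = half_width / sqrt(3) = 0.343 / sqrt(3) = 0.19803114
uc = sqrt(u_A^2 + u_B^2) = sqrt(0.24960432^2 + 0.19803114^2) = 0.31861991
U = k * uc = 2 * 0.31861991
U = 0.6372

0.6372


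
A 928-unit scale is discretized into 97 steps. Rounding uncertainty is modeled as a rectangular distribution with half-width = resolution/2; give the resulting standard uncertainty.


resolution = range / divisions
resolution = 928 / 97 = 9.5670103
u_res = resolution / (2*sqrt(3))
u_res = 9.5670103 / 3.4641016
u_res = 2.7618

2.7618


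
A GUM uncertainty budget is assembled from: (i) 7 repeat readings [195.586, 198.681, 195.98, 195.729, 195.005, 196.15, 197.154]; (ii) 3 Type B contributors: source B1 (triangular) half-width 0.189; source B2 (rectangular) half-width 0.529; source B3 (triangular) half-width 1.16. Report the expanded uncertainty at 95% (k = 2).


mean = (195.586 + 198.681 + 195.98 + 195.729 + 195.005 + 196.15 + 197.154) / 7 = 196.3264286
s = sqrt(sum((x - mean)^2)/(n-1)) = 1.2268761
u_A = s / sqrt(n) = 1.2268761 / sqrt(7) = 0.46371558
u_B1 = 0.189 / sqrt(6) = 0.077158927
u_B2 = 0.529 / sqrt(3) = 0.30541829
u_B3 = 1.16 / sqrt(6) = 0.47356802
uc = sqrt(0.46371558^2 + 0.077158927^2 + 0.30541829^2 + 0.47356802^2) = 0.73384783
U = k * uc = 2 * 0.73384783
U = 1.4677

1.4677


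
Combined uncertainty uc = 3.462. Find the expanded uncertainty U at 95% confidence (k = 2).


U = k * uc
U = 2 * 3.462
U = 6.9240

6.9240


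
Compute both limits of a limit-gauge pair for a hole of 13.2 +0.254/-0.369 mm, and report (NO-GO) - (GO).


GO = nominal - lower_tol (smallest hole = maximum material condition)
GO = 13.2 - 0.369 = 12.831
NO-GO = nominal + upper_tol (largest hole = least material condition)
NO-GO = 13.2 + 0.254 = 13.454
spread = NO-GO - GO = 13.454 - 12.831 = 0.6230

0.6230


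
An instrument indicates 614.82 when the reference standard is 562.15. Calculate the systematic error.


Systematic error = measured - true
= 614.82 - 562.15
= 52.6700

52.6700


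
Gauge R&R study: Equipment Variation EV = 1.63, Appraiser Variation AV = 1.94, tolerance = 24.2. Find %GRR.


GRR = sqrt(EV^2 + AV^2) = sqrt(1.63^2 + 1.94^2) = 2.5338706
%GRR = GRR / tol * 100 = 2.5338706 / 24.2 * 100
%GRR = 10.4705

10.4705


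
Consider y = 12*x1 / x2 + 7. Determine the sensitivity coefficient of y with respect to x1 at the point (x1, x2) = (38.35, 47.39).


y = 12*x1 / x2 + 7
dy/dx1 = 12/x2
Evaluate at x2 = 47.39: c1 = 12 / 47.39
c1 = 0.2532

0.2532


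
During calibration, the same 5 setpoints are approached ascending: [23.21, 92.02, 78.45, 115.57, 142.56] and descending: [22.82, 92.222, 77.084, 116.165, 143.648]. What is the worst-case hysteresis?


|23.21 - 22.82| = 0.3900
|92.02 - 92.222| = 0.2020
|78.45 - 77.084| = 1.3660
|115.57 - 116.165| = 0.5950
|142.56 - 143.648| = 1.0880
hysteresis = max(diffs) = 1.3660

1.3660


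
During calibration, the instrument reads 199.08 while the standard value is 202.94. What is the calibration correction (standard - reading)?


Correction = standard - reading
= 202.94 - 199.08
= 3.8600

3.8600


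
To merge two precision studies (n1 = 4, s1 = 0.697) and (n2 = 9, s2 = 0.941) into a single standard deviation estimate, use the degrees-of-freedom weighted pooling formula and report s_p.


s_p = sqrt(((n1-1)*s1^2 + (n2-1)*s2^2) / (n1+n2-2))
numerator = (4-1)*0.697^2 + (9-1)*0.941^2 = 1.457427 + 7.083848 = 8.541275
denominator = 4 + 9 - 2 = 11
s_p^2 = 8.541275 / 11 = 0.77647955
s_p = sqrt(0.77647955) = 0.8812

0.8812


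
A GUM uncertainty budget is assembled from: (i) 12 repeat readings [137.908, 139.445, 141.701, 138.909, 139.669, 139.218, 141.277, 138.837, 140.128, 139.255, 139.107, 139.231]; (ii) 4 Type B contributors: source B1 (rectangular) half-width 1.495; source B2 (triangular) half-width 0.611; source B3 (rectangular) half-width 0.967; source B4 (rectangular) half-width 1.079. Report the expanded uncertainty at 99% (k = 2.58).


mean = (137.908 + 139.445 + 141.701 + 138.909 + 139.669 + 139.218 + 141.277 + 138.837 + 140.128 + 139.255 + 139.107 + 139.231) / 12 = 139.5570833
s = sqrt(sum((x - mean)^2)/(n-1)) = 1.0478841
u_A = s / sqrt(n) = 1.0478841 / sqrt(12) = 0.30249808
u_B1 = 1.495 / sqrt(3) = 0.86313865
u_B2 = 0.611 / sqrt(6) = 0.24943971
u_B3 = 0.967 / sqrt(3) = 0.55829771
u_B4 = 1.079 / sqrt(3) = 0.62296094
uc = sqrt(0.30249808^2 + 0.86313865^2 + 0.24943971^2 + 0.55829771^2 + 0.62296094^2) = 1.2643221
U = k * uc = 2.58 * 1.2643221
U = 3.2620

3.2620


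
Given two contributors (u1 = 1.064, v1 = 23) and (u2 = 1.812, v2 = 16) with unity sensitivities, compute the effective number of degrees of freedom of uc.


uc = sqrt(u1^2 + u2^2) = sqrt(1.064^2 + 1.812^2) = 2.1012948
v_eff = uc^4 / (u1^4/v1 + u2^4/v2)
= 2.1012948^4 / (1.064^4/23 + 1.812^4/16)
= 19.496109 / 0.72949528
v_eff = 26.7255

26.7255


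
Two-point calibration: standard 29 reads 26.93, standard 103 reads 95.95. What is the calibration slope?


slope = (y2 - y1) / (x2 - x1)
= (95.95 - 26.93) / (103 - 29)
= 69.0200 / 74
= 0.9327

0.9327


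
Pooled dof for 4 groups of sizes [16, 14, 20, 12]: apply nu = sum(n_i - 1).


nu = sum_i (n_i - 1)
nu = ((16 - 1) + (14 - 1) + (20 - 1) + (12 - 1))
nu = 15 + 13 + 19 + 11
nu = 58

58


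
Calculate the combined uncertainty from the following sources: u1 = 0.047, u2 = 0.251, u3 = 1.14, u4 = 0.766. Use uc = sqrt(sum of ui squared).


uc = sqrt(0.047^2 + 0.251^2 + 1.14^2 + 0.766^2)
uc = sqrt(1.951566)
uc = 1.3970

1.3970


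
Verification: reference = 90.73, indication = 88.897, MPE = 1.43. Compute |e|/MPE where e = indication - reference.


e = indication - reference = 88.897 - 90.73 = -1.8330
|e| = 1.8330
ratio = |e| / MPE = 1.8330 / 1.43
ratio = 1.2818

1.2818


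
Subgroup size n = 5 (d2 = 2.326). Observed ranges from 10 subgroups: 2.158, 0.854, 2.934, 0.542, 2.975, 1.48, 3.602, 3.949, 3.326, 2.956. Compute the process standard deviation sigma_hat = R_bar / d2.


R_bar = (2.158 + 0.854 + 2.934 + 0.542 + 2.975 + 1.48 + 3.602 + 3.949 + 3.326 + 2.956) / 10
R_bar = 24.776 / 10 = 2.4776
sigma_hat = R_bar / d2 = 2.4776 / 2.326 = 1.0652

1.0652


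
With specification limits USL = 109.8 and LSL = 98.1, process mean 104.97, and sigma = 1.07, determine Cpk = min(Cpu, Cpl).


Cpu = (USL - mean) / (3*sigma) = (109.8 - 104.97) / (3*1.07) = 1.5047
Cpl = (mean - LSL) / (3*sigma) = (104.97 - 98.1) / (3*1.07) = 2.1402
Cpk = min(Cpu, Cpl) = 1.5047

1.5047


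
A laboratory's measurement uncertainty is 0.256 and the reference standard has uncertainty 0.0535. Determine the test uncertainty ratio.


TUR = u_lab / u_ref
= 0.256 / 0.0535
= 4.7850

4.7850


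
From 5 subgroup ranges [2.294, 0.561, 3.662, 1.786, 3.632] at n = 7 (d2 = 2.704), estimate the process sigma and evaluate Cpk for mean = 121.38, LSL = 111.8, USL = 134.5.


R_bar = (2.294 + 0.561 + 3.662 + 1.786 + 3.632) / 5 = 2.387
sigma = R_bar / d2 = 2.387 / 2.704 = 0.88276627
Cp = (USL - LSL)/(6*sigma) = (134.5 - 111.8)/(6*0.88276627) = 4.2858
Cpu = (134.5 - 121.38)/(3*0.88276627) = 4.9541
Cpl = (121.38 - 111.8)/(3*0.88276627) = 3.6174
Cpk = min(Cpu, Cpl) = 3.6174

3.6174


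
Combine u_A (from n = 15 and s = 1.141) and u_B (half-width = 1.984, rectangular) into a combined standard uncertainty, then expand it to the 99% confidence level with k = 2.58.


u_A = s / sqrt(n) = 1.141 / sqrt(15) = 0.29460493
u_B = half_width / sqrt(3) = 1.984 / sqrt(3) = 1.1454629
uc = sqrt(u_A^2 + u_B^2) = sqrt(0.29460493^2 + 1.1454629^2) = 1.1827414
U = k * uc = 2.58 * 1.1827414
U = 3.0515

3.0515


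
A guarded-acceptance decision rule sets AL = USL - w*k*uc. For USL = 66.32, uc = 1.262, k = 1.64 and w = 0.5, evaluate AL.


U = k * uc = 1.64 * 1.262 = 2.06968
guard band g = w * U = 0.5 * 2.06968 = 1.03484
AL = USL - g = 66.32 - 1.03484
AL = 65.2852

65.2852


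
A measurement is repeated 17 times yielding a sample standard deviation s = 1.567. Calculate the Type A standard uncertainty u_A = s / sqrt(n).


u_A = s / sqrt(n)
u_A = 1.567 / sqrt(17)
u_A = 1.567 / 4.1231056
u_A = 0.3801

0.3801


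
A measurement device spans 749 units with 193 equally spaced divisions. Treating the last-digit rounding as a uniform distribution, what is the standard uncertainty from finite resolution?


resolution = range / divisions
resolution = 749 / 193 = 3.880829
u_res = resolution / (2*sqrt(3))
u_res = 3.880829 / 3.4641016
u_res = 1.1203

1.1203


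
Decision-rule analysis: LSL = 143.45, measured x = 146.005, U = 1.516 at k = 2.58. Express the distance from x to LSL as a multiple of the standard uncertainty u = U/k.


u = U / k = 1.516 / 2.58 = 0.5875969
margin = |LSL - x| = |143.45 - 146.005| = 2.555
z = margin / u = 2.555 / 0.5875969
z = 4.3482

4.3482


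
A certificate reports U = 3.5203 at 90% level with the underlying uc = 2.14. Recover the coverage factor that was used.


k = U / uc
k = 3.5203 / 2.14
k = 1.645

1.645


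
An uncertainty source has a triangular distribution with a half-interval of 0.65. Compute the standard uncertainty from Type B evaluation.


u_B = half_width / sqrt(6)
u_B = 0.65 / 2.4494897
u_B = 0.2654

0.2654


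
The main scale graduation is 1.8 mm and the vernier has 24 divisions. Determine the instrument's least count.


LC = MSD / n_div
= 1.8 / 24
= 0.0750

0.0750


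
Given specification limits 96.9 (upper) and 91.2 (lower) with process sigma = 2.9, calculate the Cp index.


Cp = (USL - LSL) / (6 * sigma)
= (96.9 - 91.2) / (6 * 2.9)
= 5.7000 / 17.4000
= 0.3276

0.3276


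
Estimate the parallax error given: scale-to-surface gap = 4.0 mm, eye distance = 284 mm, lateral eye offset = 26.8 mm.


error = h * offset / d
= 4.0 * 26.8 / 284
= 0.3775

0.3775


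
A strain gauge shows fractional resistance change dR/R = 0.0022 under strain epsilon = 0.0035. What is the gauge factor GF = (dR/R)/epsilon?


GF = (dR/R) / epsilon
= 0.0022 / 0.0035
= 0.6286

0.6286


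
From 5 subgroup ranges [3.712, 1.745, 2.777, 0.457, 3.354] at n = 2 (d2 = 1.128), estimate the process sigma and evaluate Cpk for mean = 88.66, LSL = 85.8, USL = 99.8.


R_bar = (3.712 + 1.745 + 2.777 + 0.457 + 3.354) / 5 = 2.409
sigma = R_bar / d2 = 2.409 / 1.128 = 2.1356383
Cp = (USL - LSL)/(6*sigma) = (99.8 - 85.8)/(6*2.1356383) = 1.0926
Cpu = (99.8 - 88.66)/(3*2.1356383) = 1.7387
Cpl = (88.66 - 85.8)/(3*2.1356383) = 0.4464
Cpk = min(Cpu, Cpl) = 0.4464

0.4464


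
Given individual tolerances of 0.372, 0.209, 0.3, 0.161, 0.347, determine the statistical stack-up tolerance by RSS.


RSS = sqrt(0.372^2 + 0.209^2 + 0.3^2 + 0.161^2 + 0.347^2)
= sqrt(0.418395)
= 0.6468

0.6468


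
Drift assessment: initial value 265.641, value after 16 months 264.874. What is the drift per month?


rate = (v2 - v1) / months
= (264.874 - 265.641) / 16
= -0.7670 / 16
= -0.0479

-0.0479


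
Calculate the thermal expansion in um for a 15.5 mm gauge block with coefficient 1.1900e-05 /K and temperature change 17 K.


dL = L * alpha * dT
= 15.5 * 1.1900e-05 * 17
= 0.0031356 mm
dL_um = 0.0031356 * 1000 = 3.1356 um

3.1356


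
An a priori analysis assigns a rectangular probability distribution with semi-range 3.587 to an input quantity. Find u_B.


u_B = half_width / sqrt(3)
u_B = 3.587 / 1.7320508
u_B = 2.0710

2.0710


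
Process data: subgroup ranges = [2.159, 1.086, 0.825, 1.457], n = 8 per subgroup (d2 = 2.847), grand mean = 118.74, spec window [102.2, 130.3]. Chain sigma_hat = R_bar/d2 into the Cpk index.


R_bar = (2.159 + 1.086 + 0.825 + 1.457) / 4 = 1.38175
sigma = R_bar / d2 = 1.38175 / 2.847 = 0.48533544
Cp = (USL - LSL)/(6*sigma) = (130.3 - 102.2)/(6*0.48533544) = 9.6497
Cpu = (130.3 - 118.74)/(3*0.48533544) = 7.9395
Cpl = (118.74 - 102.2)/(3*0.48533544) = 11.3598
Cpk = min(Cpu, Cpl) = 7.9395

7.9395


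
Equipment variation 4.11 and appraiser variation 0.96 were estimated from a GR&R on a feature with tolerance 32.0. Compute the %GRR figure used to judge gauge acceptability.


GRR = sqrt(EV^2 + AV^2) = sqrt(4.11^2 + 0.96^2) = 4.2206279
%GRR = GRR / tol * 100 = 4.2206279 / 32.0 * 100
%GRR = 13.1895

13.1895


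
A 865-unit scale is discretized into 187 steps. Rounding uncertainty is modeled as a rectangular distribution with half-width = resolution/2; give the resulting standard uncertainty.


resolution = range / divisions
resolution = 865 / 187 = 4.6256684
u_res = resolution / (2*sqrt(3))
u_res = 4.6256684 / 3.4641016
u_res = 1.3353

1.3353


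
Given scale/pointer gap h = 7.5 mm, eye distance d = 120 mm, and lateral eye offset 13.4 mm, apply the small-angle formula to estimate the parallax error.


error = h * offset / d
= 7.5 * 13.4 / 120
= 0.8375

0.8375


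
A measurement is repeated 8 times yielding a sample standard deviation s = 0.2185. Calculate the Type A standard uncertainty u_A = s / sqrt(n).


u_A = s / sqrt(n)
u_A = 0.2185 / sqrt(8)
u_A = 0.2185 / 2.8284271
u_A = 0.0773

0.0773


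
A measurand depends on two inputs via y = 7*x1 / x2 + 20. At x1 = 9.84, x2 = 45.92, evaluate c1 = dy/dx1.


y = 7*x1 / x2 + 20
dy/dx1 = 7/x2
Evaluate at x2 = 45.92: c1 = 7 / 45.92
c1 = 0.1524

0.1524


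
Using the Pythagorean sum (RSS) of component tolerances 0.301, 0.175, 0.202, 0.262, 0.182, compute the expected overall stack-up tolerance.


RSS = sqrt(0.301^2 + 0.175^2 + 0.202^2 + 0.262^2 + 0.182^2)
= sqrt(0.263798)
= 0.5136

0.5136


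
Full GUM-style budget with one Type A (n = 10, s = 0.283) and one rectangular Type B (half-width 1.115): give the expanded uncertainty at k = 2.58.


u_A = s / sqrt(n) = 0.283 / sqrt(10) = 0.089492458
u_B = half_width / sqrt(3) = 1.115 / sqrt(3) = 0.64374555
uc = sqrt(u_A^2 + u_B^2) = sqrt(0.089492458^2 + 0.64374555^2) = 0.64993633
U = k * uc = 2.58 * 0.64993633
U = 1.6768

1.6768


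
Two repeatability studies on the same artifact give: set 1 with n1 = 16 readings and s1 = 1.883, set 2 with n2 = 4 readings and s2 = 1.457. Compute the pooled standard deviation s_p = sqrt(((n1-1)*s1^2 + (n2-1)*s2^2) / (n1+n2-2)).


s_p = sqrt(((n1-1)*s1^2 + (n2-1)*s2^2) / (n1+n2-2))
numerator = (16-1)*1.883^2 + (4-1)*1.457^2 = 53.185335 + 6.368547 = 59.553882
denominator = 16 + 4 - 2 = 18
s_p^2 = 59.553882 / 18 = 3.308549
s_p = sqrt(3.308549) = 1.8189

1.8189


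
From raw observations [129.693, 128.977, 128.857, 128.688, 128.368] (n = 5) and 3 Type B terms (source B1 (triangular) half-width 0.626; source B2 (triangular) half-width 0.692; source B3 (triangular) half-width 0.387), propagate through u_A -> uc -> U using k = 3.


mean = (129.693 + 128.977 + 128.857 + 128.688 + 128.368) / 5 = 128.9166
s = sqrt(sum((x - mean)^2)/(n-1)) = 0.49071815
u_A = s / sqrt(n) = 0.49071815 / sqrt(5) = 0.21945583
u_B1 = 0.626 / sqrt(6) = 0.25556343
u_B2 = 0.692 / sqrt(6) = 0.28250782
u_B3 = 0.387 / sqrt(6) = 0.15799209
uc = sqrt(0.21945583^2 + 0.25556343^2 + 0.28250782^2 + 0.15799209^2) = 0.46716774
U = k * uc = 3 * 0.46716774
U = 1.4015

1.4015


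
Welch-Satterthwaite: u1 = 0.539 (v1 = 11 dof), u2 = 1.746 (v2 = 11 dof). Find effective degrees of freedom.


uc = sqrt(u1^2 + u2^2) = sqrt(0.539^2 + 1.746^2) = 1.8273032
v_eff = uc^4 / (u1^4/v1 + u2^4/v2)
= 1.8273032^4 / (0.539^4/11 + 1.746^4/11)
= 11.149168 / 0.85253202
v_eff = 13.0777

13.0777


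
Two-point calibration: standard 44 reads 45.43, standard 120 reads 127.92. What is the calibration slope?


slope = (y2 - y1) / (x2 - x1)
= (127.92 - 45.43) / (120 - 44)
= 82.4900 / 76
= 1.0854

1.0854


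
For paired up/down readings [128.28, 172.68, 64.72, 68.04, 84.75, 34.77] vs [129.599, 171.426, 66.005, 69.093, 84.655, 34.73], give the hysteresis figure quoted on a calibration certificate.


|128.28 - 129.599| = 1.3190
|172.68 - 171.426| = 1.2540
|64.72 - 66.005| = 1.2850
|68.04 - 69.093| = 1.0530
|84.75 - 84.655| = 0.0950
|34.77 - 34.73| = 0.0400
hysteresis = max(diffs) = 1.3190

1.3190


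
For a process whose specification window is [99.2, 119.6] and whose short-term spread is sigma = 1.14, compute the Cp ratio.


Cp = (USL - LSL) / (6 * sigma)
= (119.6 - 99.2) / (6 * 1.14)
= 20.4000 / 6.8400
= 2.9825

2.9825


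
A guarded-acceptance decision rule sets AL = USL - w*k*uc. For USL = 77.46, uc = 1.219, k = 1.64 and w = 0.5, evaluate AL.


U = k * uc = 1.64 * 1.219 = 1.99916
guard band g = w * U = 0.5 * 1.99916 = 0.99958
AL = USL - g = 77.46 - 0.99958
AL = 76.4604

76.4604


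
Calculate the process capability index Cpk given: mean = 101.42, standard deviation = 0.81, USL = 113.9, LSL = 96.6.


Cpu = (USL - mean) / (3*sigma) = (113.9 - 101.42) / (3*0.81) = 5.1358
Cpl = (mean - LSL) / (3*sigma) = (101.42 - 96.6) / (3*0.81) = 1.9835
Cpk = min(Cpu, Cpl) = 1.9835

1.9835


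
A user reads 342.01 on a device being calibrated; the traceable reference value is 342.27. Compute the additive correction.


Correction = standard - reading
= 342.27 - 342.01
= 0.2600

0.2600


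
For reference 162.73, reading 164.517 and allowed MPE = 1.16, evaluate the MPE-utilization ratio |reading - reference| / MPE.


e = indication - reference = 164.517 - 162.73 = 1.7870
|e| = 1.7870
ratio = |e| / MPE = 1.7870 / 1.16
ratio = 1.5405

1.5405


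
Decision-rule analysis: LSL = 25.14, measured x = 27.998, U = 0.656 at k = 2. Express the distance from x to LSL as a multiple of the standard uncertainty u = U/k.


u = U / k = 0.656 / 2 = 0.328
margin = |LSL - x| = |25.14 - 27.998| = 2.858
z = margin / u = 2.858 / 0.328
z = 8.7134

8.7134


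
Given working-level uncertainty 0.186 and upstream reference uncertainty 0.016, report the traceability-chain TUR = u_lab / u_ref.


TUR = u_lab / u_ref
= 0.186 / 0.016
= 11.6250

11.6250


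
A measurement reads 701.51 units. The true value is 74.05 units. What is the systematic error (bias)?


Systematic error = measured - true
= 701.51 - 74.05
= 627.4600

627.4600


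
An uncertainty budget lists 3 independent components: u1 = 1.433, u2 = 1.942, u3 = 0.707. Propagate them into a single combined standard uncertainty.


uc = sqrt(1.433^2 + 1.942^2 + 0.707^2)
uc = sqrt(6.324702)
uc = 2.5149

2.5149


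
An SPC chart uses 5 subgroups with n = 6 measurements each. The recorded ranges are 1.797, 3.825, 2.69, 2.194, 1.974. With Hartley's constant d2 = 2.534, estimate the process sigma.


R_bar = (1.797 + 3.825 + 2.69 + 2.194 + 1.974) / 5
R_bar = 12.48 / 5 = 2.496
sigma_hat = R_bar / d2 = 2.496 / 2.534 = 0.9850

0.9850


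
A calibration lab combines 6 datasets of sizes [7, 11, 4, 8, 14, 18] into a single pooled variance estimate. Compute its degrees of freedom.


nu = sum_i (n_i - 1)
nu = ((7 - 1) + (11 - 1) + (4 - 1) + (8 - 1) + (14 - 1) + (18 - 1))
nu = 6 + 10 + 3 + 7 + 13 + 17
nu = 56

56


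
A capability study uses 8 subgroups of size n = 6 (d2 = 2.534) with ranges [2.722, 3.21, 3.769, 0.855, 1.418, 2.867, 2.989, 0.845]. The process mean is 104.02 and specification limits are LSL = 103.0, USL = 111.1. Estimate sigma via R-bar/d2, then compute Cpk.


R_bar = (2.722 + 3.21 + 3.769 + 0.855 + 1.418 + 2.867 + 2.989 + 0.845) / 8 = 2.334375
sigma = R_bar / d2 = 2.334375 / 2.534 = 0.92122139
Cp = (USL - LSL)/(6*sigma) = (111.1 - 103.0)/(6*0.92122139) = 1.4654
Cpu = (111.1 - 104.02)/(3*0.92122139) = 2.5618
Cpl = (104.02 - 103.0)/(3*0.92122139) = 0.3691
Cpk = min(Cpu, Cpl) = 0.3691

0.3691


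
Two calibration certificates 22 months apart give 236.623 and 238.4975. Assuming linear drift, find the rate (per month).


rate = (v2 - v1) / months
= (238.4975 - 236.623) / 22
= 1.8745 / 22
= 0.0852

0.0852


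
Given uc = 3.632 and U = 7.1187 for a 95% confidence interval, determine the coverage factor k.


k = U / uc
k = 7.1187 / 3.632
k = 1.96

1.96


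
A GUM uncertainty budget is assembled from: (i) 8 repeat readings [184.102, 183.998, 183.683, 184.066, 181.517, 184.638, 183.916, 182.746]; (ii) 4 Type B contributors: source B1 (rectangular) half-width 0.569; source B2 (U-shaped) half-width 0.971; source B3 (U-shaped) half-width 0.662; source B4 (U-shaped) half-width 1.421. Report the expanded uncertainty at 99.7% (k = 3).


mean = (184.102 + 183.998 + 183.683 + 184.066 + 181.517 + 184.638 + 183.916 + 182.746) / 8 = 183.58325
s = sqrt(sum((x - mean)^2)/(n-1)) = 0.99122677
u_A = s / sqrt(n) = 0.99122677 / sqrt(8) = 0.35045159
u_B1 = 0.569 / sqrt(3) = 0.3285123
u_B2 = 0.971 / sqrt(2) = 0.68660068
u_B3 = 0.662 / sqrt(2) = 0.46810469
u_B4 = 1.421 / sqrt(2) = 1.0047987
uc = sqrt(0.35045159^2 + 0.3285123^2 + 0.68660068^2 + 0.46810469^2 + 1.0047987^2) = 1.3895681
U = k * uc = 3 * 1.3895681
U = 4.1687

4.1687


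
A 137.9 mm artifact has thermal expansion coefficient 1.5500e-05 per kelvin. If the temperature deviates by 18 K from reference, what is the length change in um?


dL = L * alpha * dT
= 137.9 * 1.5500e-05 * 18
= 0.0384741 mm
dL_um = 0.0384741 * 1000 = 38.4741 um

38.4741


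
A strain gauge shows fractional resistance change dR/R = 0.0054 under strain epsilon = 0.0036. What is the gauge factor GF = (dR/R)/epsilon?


GF = (dR/R) / epsilon
= 0.0054 / 0.0036
= 1.5000

1.5000
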